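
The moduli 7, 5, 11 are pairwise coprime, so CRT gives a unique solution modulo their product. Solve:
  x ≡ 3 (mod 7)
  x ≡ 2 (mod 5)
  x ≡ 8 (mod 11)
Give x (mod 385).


Moduli 7, 5, 11 are pairwise coprime; by CRT there is a unique solution modulo M = 7 · 5 · 11 = 385.
Solve pairwise, accumulating the modulus:
  Start with x ≡ 3 (mod 7).
  Combine with x ≡ 2 (mod 5): since gcd(7, 5) = 1, we get a unique residue mod 35.
    Write x = 3 + 7·t and substitute into x ≡ 2 (mod 5): 7·t ≡ 2 − 3 = -1 (mod 5).
    Reduce coefficients mod 5: 2·t ≡ 4 (mod 5).
    The inverse of 2 mod 5 is 3 (since 2·3 = 6 = 1·5 + 1), so t ≡ 3·4 = 12 ≡ 2 (mod 5).
    Then x = 3 + 7·2 = 17, valid modulo lcm(7, 5) = 35: x ≡ 17 (mod 35).
  Combine with x ≡ 8 (mod 11): since gcd(35, 11) = 1, we get a unique residue mod 385.
    Write x = 17 + 35·t and substitute into x ≡ 8 (mod 11): 35·t ≡ 8 − 17 = -9 (mod 11).
    Reduce coefficients mod 11: 2·t ≡ 2 (mod 11).
    The inverse of 2 mod 11 is 6 (since 2·6 = 12 = 1·11 + 1), so t ≡ 6·2 = 12 ≡ 1 (mod 11).
    Then x = 17 + 35·1 = 52, valid modulo lcm(35, 11) = 385: x ≡ 52 (mod 385).
Verify: 52 mod 7 = 3 ✓, 52 mod 5 = 2 ✓, 52 mod 11 = 8 ✓.

x ≡ 52 (mod 385).


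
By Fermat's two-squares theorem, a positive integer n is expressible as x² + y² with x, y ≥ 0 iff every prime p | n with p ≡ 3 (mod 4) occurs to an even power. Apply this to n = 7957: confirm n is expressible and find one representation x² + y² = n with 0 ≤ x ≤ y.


Step 1: Factor n = 7957 = 73 · 109.
Step 2: Check the mod-4 condition on each prime factor: 73 ≡ 1 (mod 4), exponent 1; 109 ≡ 1 (mod 4), exponent 1.
All primes ≡ 3 (mod 4) appear to even exponent (or don't appear), so by the two-squares theorem n IS expressible as a sum of two squares.
Step 3: Build a representation. Here n = 73 · 109 is a product of primes ≡ 1 (mod 4). Each prime p ≡ 1 (mod 4) is itself a sum of two squares; find a² by testing p − a² for a perfect square:
  73: 73 − 1² = 72, 73 − 2² = 69, 73 − 3² = 64 = 8² ⇒ 73 = 3² + 8².
  109: 109 − 1² = 108, 109 − 2² = 105, 109 − 3² = 100 = 10² ⇒ 109 = 3² + 10².
  Combine using the Brahmagupta–Fibonacci identity (a² + b²)(c² + d²) = (ac − bd)² + (ad + bc)² = (ac + bd)² + (ad − bc)²:
  73 · 109 = 7957: from (3² + 8²)(3² + 10²), take (3·3 − 8·10, 3·10 + 8·3) = (9 − 80, 30 + 24) = (-71, 54); dropping signs (only squares matter) gives (71, 54); check 71² + 54² = 5041 + 2916 = 7957 ✓.
Step 4: Order so x ≤ y and verify: 54² + 71² = 2916 + 5041 = 7957 = n. ✓

n = 7957 = 54² + 71² (one valid representation with x ≤ y).


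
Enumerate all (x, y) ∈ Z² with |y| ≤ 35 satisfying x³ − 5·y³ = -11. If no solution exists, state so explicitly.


The equation is x³ - 5y³ = -11. For fixed y, x³ = 5·y³ − 11, so a solution requires the RHS to be a perfect cube.
Strategy: iterate y from -35 to 35, compute RHS = 5·y³ − 11, and check whether it is a (positive or negative) perfect cube.
Check small values of y:
  y = 0: RHS = -11 is not a perfect cube.
  y = 1: RHS = -6 is not a perfect cube.
  y = -1: RHS = -16 is not a perfect cube.
  y = 2: RHS = 29 is not a perfect cube.
  y = -2: RHS = -51 is not a perfect cube.
  y = 3: RHS = 124 is not a perfect cube.
  y = -3: RHS = -146 is not a perfect cube.
Continuing the search up to |y| = 35 finds no solutions either.
No (x, y) in the scanned range satisfies the equation.

No integer solutions with |y| ≤ 35.


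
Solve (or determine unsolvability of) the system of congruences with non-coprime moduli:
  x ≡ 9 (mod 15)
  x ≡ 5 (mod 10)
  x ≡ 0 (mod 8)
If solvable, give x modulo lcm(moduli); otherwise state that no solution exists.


Moduli 15, 10, 8 are not pairwise coprime, so CRT works modulo lcm(m_i) when all pairwise compatibility conditions hold.
Pairwise compatibility: gcd(m_i, m_j) must divide a_i - a_j for every pair.
Merge one congruence at a time:
  Start: x ≡ 9 (mod 15).
  Combine with x ≡ 5 (mod 10): gcd(15, 10) = 5, and 5 - 9 = -4 is NOT divisible by 5.
    ⇒ system is inconsistent (no integer solution).

No solution (the system is inconsistent).


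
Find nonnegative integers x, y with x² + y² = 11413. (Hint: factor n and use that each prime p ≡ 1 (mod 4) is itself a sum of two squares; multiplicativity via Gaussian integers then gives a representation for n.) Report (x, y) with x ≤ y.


Step 1: Factor n = 11413 = 101 · 113.
Step 2: Check the mod-4 condition on each prime factor: 101 ≡ 1 (mod 4), exponent 1; 113 ≡ 1 (mod 4), exponent 1.
All primes ≡ 3 (mod 4) appear to even exponent (or don't appear), so by the two-squares theorem n IS expressible as a sum of two squares.
Step 3: Build a representation. Here n = 101 · 113 is a product of primes ≡ 1 (mod 4). Each prime p ≡ 1 (mod 4) is itself a sum of two squares; find a² by testing p − a² for a perfect square:
  101: 101 − 1² = 100 = 10² ⇒ 101 = 1² + 10².
  113: 113 − 1² = 112, 113 − 2² = 109, 113 − 3² = 104, 113 − 4² = 97, 113 − 5² = 88, 113 − 6² = 77, 113 − 7² = 64 = 8² ⇒ 113 = 7² + 8².
  Combine using the Brahmagupta–Fibonacci identity (a² + b²)(c² + d²) = (ac − bd)² + (ad + bc)² = (ac + bd)² + (ad − bc)²:
  101 · 113 = 11413: from (1² + 10²)(7² + 8²), take (1·7 − 10·8, 1·8 + 10·7) = (7 − 80, 8 + 70) = (-73, 78); dropping signs (only squares matter) gives (73, 78); check 73² + 78² = 5329 + 6084 = 11413 ✓.
Step 4: Order so x ≤ y and verify: 73² + 78² = 5329 + 6084 = 11413 = n. ✓

n = 11413 = 73² + 78² (one valid representation with x ≤ y).


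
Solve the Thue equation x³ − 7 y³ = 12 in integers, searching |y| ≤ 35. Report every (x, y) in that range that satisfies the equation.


The equation is x³ - 7y³ = 12. For fixed y, x³ = 7·y³ + 12, so a solution requires the RHS to be a perfect cube.
Strategy: iterate y from -35 to 35, compute RHS = 7·y³ + 12, and check whether it is a (positive or negative) perfect cube.
Check small values of y:
  y = 0: RHS = 12 is not a perfect cube.
  y = 1: RHS = 19 is not a perfect cube.
  y = -1: RHS = 5 is not a perfect cube.
  y = 2: RHS = 68 is not a perfect cube.
  y = -2: RHS = -44 is not a perfect cube.
  y = 3: RHS = 201 is not a perfect cube.
  y = -3: RHS = -177 is not a perfect cube.
Continuing the search up to |y| = 35 finds no solutions either.
No (x, y) in the scanned range satisfies the equation.

No integer solutions with |y| ≤ 35.


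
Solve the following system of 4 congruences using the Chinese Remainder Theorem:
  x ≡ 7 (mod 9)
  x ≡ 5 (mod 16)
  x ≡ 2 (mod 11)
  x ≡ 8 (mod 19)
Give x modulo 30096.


Product of moduli M = 9 · 16 · 11 · 19 = 30096.
Merge one congruence at a time:
  Start: x ≡ 7 (mod 9).
  Combine with x ≡ 5 (mod 16); new modulus lcm = 144.
    Write x = 7 + 9·t and substitute into x ≡ 5 (mod 16): 9·t ≡ 5 − 7 = -2 (mod 16).
    Reduce coefficients mod 16: 9·t ≡ 14 (mod 16).
    The inverse of 9 mod 16 is 9 (since 9·9 = 81 = 5·16 + 1), so t ≡ 9·14 = 126 ≡ 14 (mod 16).
    Then x = 7 + 9·14 = 133, valid modulo lcm(9, 16) = 144: x ≡ 133 (mod 144).
  Combine with x ≡ 2 (mod 11); new modulus lcm = 1584.
    Write x = 133 + 144·t and substitute into x ≡ 2 (mod 11): 144·t ≡ 2 − 133 = -131 (mod 11).
    Reduce coefficients mod 11: 1·t ≡ 1 (mod 11).
    So t ≡ 1 (mod 11).
    Then x = 133 + 144·1 = 277, valid modulo lcm(144, 11) = 1584: x ≡ 277 (mod 1584).
  Combine with x ≡ 8 (mod 19); new modulus lcm = 30096.
    Write x = 277 + 1584·t and substitute into x ≡ 8 (mod 19): 1584·t ≡ 8 − 277 = -269 (mod 19).
    Reduce coefficients mod 19: 7·t ≡ 16 (mod 19).
    The inverse of 7 mod 19 is 11 (since 7·11 = 77 = 4·19 + 1), so t ≡ 11·16 = 176 ≡ 5 (mod 19).
    Then x = 277 + 1584·5 = 8197, valid modulo lcm(1584, 19) = 30096: x ≡ 8197 (mod 30096).
Verify against each original: 8197 mod 9 = 7, 8197 mod 16 = 5, 8197 mod 11 = 2, 8197 mod 19 = 8.

x ≡ 8197 (mod 30096).


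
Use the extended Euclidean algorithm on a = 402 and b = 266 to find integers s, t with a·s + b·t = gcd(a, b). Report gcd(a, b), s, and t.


Euclidean algorithm on (402, 266) — divide until remainder is 0:
  402 = 1 · 266 + 136
  266 = 1 · 136 + 130
  136 = 1 · 130 + 6
  130 = 21 · 6 + 4
  6 = 1 · 4 + 2
  4 = 2 · 2 + 0
gcd(402, 266) = 2.
Track Bezout coefficients alongside the remainders: start with r₀ = 402 = a·1 + b·0 (s = 1, t = 0) and r₁ = 266 = a·0 + b·1 (s = 0, t = 1); each new remainder r_{k+1} = r_{k-1} − q_k·r_k inherits s_{k+1} = s_{k-1} − q_k·s_k, t_{k+1} = t_{k-1} − q_k·t_k, so r_k = a·s_k + b·t_k at every step:
  q = 1: r = 136, s = 1 − 1·0 = 1, t = 0 − 1·1 = -1  (check: 402·1 + 266·(-1) = 136)
  q = 1: r = 130, s = 0 − 1·1 = -1, t = 1 − 1·(-1) = 2  (check: 402·(-1) + 266·2 = 130)
  q = 1: r = 6, s = 1 − 1·(-1) = 2, t = -1 − 1·2 = -3  (check: 402·2 + 266·(-3) = 6)
  q = 21: r = 4, s = -1 − 21·2 = -43, t = 2 − 21·(-3) = 65  (check: 402·(-43) + 266·65 = 4)
  q = 1: r = 2, s = 2 − 1·(-43) = 45, t = -3 − 1·65 = -68  (check: 402·45 + 266·(-68) = 2)
The row with r = 2 (the gcd) gives the Bezout coefficients s = 45, t = -68.
Result: 402 · (45) + 266 · (-68) = 2.

gcd(402, 266) = 2; s = 45, t = -68 (check: 402·45 + 266·(-68) = 2).


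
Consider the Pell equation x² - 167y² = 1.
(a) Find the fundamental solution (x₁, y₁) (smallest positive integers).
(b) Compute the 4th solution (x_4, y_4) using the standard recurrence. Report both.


Step 1: Find the fundamental solution (x₁, y₁) of x² - 167y² = 1.
  Expand √167 as a continued fraction. a₀ = ⌊√167⌋ = 12; iterate m_{k+1} = d_k·a_k − m_k, d_{k+1} = (167 − m_{k+1}²)/d_k, a_{k+1} = ⌊(a₀ + m_{k+1})/d_{k+1}⌋ (starting m₀ = 0, d₀ = 1), with convergents p_k = a_k·p_{k-1} + p_{k-2}, q_k = a_k·q_{k-1} + q_{k-2} (p₋₁ = 1, q₋₁ = 0):
  k = 0: a₀ = 12; p₀/q₀ = 12/1; p₀² − 167·q₀² = 144 − 167 = -23.
  k = 1: m = 12, d = 23, a = ⌊(12 + 12)/23⌋ = 1; p/q = (1·12 + 1)/(1·1 + 0) = 13/1; p² − 167·q² = 169 − 167 = 2.
  k = 2: m = 11, d = 2, a = ⌊(12 + 11)/2⌋ = 11; p/q = (11·13 + 12)/(11·1 + 1) = 155/12; p² − 167·q² = 24025 − 24048 = -23.
  k = 3: m = 11, d = 23, a = ⌊(12 + 11)/23⌋ = 1; p/q = (1·155 + 13)/(1·12 + 1) = 168/13; p² − 167·q² = 28224 − 28223 = 1.
  The first convergent with p² − 167·q² = 1 gives the fundamental solution (x₁, y₁) = (168, 13).
Step 2: Apply the recurrence (x_{n+1}, y_{n+1}) = (x₁x_n + 167y₁y_n, x₁y_n + y₁x_n) repeatedly.
  From (x_1, y_1) = (168, 13): x_2 = 168·168 + 167·13·13 = 56447; y_2 = 168·13 + 13·168 = 4368.
  From (x_2, y_2) = (56447, 4368): x_3 = 168·56447 + 167·13·4368 = 18966024; y_3 = 168·4368 + 13·56447 = 1467635.
  From (x_3, y_3) = (18966024, 1467635): x_4 = 168·18966024 + 167·13·1467635 = 6372527617; y_4 = 168·1467635 + 13·18966024 = 493120992.
Step 3: Verify x_4² - 167·y_4² = 40609108229427698689 - 40609108229427698688 = 1 (should be 1). ✓

(x_1, y_1) = (168, 13); (x_4, y_4) = (6372527617, 493120992).


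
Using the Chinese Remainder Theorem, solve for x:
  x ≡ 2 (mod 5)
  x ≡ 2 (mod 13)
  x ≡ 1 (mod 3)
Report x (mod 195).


Moduli 5, 13, 3 are pairwise coprime; by CRT there is a unique solution modulo M = 5 · 13 · 3 = 195.
Solve pairwise, accumulating the modulus:
  Start with x ≡ 2 (mod 5).
  Combine with x ≡ 2 (mod 13): since gcd(5, 13) = 1, we get a unique residue mod 65.
    Write x = 2 + 5·t and substitute into x ≡ 2 (mod 13): 5·t ≡ 2 − 2 = 0 (mod 13).
    The inverse of 5 mod 13 is 8 (since 5·8 = 40 = 3·13 + 1), so t ≡ 8·0 = 0 ≡ 0 (mod 13).
    Then x = 2 + 5·0 = 2, valid modulo lcm(5, 13) = 65: x ≡ 2 (mod 65).
  Combine with x ≡ 1 (mod 3): since gcd(65, 3) = 1, we get a unique residue mod 195.
    Write x = 2 + 65·t and substitute into x ≡ 1 (mod 3): 65·t ≡ 1 − 2 = -1 (mod 3).
    Reduce coefficients mod 3: 2·t ≡ 2 (mod 3).
    The inverse of 2 mod 3 is 2 (since 2·2 = 4 = 1·3 + 1), so t ≡ 2·2 = 4 ≡ 1 (mod 3).
    Then x = 2 + 65·1 = 67, valid modulo lcm(65, 3) = 195: x ≡ 67 (mod 195).
Verify: 67 mod 5 = 2 ✓, 67 mod 13 = 2 ✓, 67 mod 3 = 1 ✓.

x ≡ 67 (mod 195).


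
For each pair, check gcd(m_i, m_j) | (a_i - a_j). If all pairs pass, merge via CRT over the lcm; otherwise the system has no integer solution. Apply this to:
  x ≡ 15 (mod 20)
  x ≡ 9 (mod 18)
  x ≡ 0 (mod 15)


Moduli 20, 18, 15 are not pairwise coprime, so CRT works modulo lcm(m_i) when all pairwise compatibility conditions hold.
Pairwise compatibility: gcd(m_i, m_j) must divide a_i - a_j for every pair.
Merge one congruence at a time:
  Start: x ≡ 15 (mod 20).
  Combine with x ≡ 9 (mod 18): gcd(20, 18) = 2; 9 - 15 = -6, which IS divisible by 2, so compatible.
    Write x = 15 + 20·t and substitute into x ≡ 9 (mod 18): 20·t ≡ 9 − 15 = -6 (mod 18).
    Divide the congruence (and modulus) by g = 2: 10·t ≡ -3 (mod 9).
    Reduce coefficients mod 9: 1·t ≡ 6 (mod 9).
    So t ≡ 6 (mod 9).
    Then x = 15 + 20·6 = 135, valid modulo lcm(20, 18) = 180: x ≡ 135 (mod 180).
  Combine with x ≡ 0 (mod 15): gcd(180, 15) = 15; 0 - 135 = -135, which IS divisible by 15, so compatible.
    Write x = 135 + 180·t and substitute into x ≡ 0 (mod 15): 180·t ≡ 0 − 135 = -135 (mod 15).
    Divide the congruence (and modulus) by g = 15: 12·t ≡ -9 (mod 1).
    Modulo 1 every t works; take t = 0.
    Then x = 135 + 180·0 = 135, valid modulo lcm(180, 15) = 180: x ≡ 135 (mod 180).
Verify: 135 mod 20 = 15, 135 mod 18 = 9, 135 mod 15 = 0.

x ≡ 135 (mod 180).


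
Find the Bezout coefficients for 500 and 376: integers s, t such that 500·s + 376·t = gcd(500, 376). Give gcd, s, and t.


Euclidean algorithm on (500, 376) — divide until remainder is 0:
  500 = 1 · 376 + 124
  376 = 3 · 124 + 4
  124 = 31 · 4 + 0
gcd(500, 376) = 4.
Track Bezout coefficients alongside the remainders: start with r₀ = 500 = a·1 + b·0 (s = 1, t = 0) and r₁ = 376 = a·0 + b·1 (s = 0, t = 1); each new remainder r_{k+1} = r_{k-1} − q_k·r_k inherits s_{k+1} = s_{k-1} − q_k·s_k, t_{k+1} = t_{k-1} − q_k·t_k, so r_k = a·s_k + b·t_k at every step:
  q = 1: r = 124, s = 1 − 1·0 = 1, t = 0 − 1·1 = -1  (check: 500·1 + 376·(-1) = 124)
  q = 3: r = 4, s = 0 − 3·1 = -3, t = 1 − 3·(-1) = 4  (check: 500·(-3) + 376·4 = 4)
The row with r = 4 (the gcd) gives the Bezout coefficients s = -3, t = 4.
Result: 500 · (-3) + 376 · (4) = 4.

gcd(500, 376) = 4; s = -3, t = 4 (check: 500·(-3) + 376·4 = 4).


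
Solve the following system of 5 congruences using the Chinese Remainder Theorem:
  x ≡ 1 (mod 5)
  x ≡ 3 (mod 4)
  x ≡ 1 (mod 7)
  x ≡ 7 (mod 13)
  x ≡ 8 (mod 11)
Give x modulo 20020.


Product of moduli M = 5 · 4 · 7 · 13 · 11 = 20020.
Merge one congruence at a time:
  Start: x ≡ 1 (mod 5).
  Combine with x ≡ 3 (mod 4); new modulus lcm = 20.
    Write x = 1 + 5·t and substitute into x ≡ 3 (mod 4): 5·t ≡ 3 − 1 = 2 (mod 4).
    Reduce coefficients mod 4: 1·t ≡ 2 (mod 4).
    So t ≡ 2 (mod 4).
    Then x = 1 + 5·2 = 11, valid modulo lcm(5, 4) = 20: x ≡ 11 (mod 20).
  Combine with x ≡ 1 (mod 7); new modulus lcm = 140.
    Write x = 11 + 20·t and substitute into x ≡ 1 (mod 7): 20·t ≡ 1 − 11 = -10 (mod 7).
    Reduce coefficients mod 7: 6·t ≡ 4 (mod 7).
    The inverse of 6 mod 7 is 6 (since 6·6 = 36 = 5·7 + 1), so t ≡ 6·4 = 24 ≡ 3 (mod 7).
    Then x = 11 + 20·3 = 71, valid modulo lcm(20, 7) = 140: x ≡ 71 (mod 140).
  Combine with x ≡ 7 (mod 13); new modulus lcm = 1820.
    Write x = 71 + 140·t and substitute into x ≡ 7 (mod 13): 140·t ≡ 7 − 71 = -64 (mod 13).
    Reduce coefficients mod 13: 10·t ≡ 1 (mod 13).
    The inverse of 10 mod 13 is 4 (since 10·4 = 40 = 3·13 + 1), so t ≡ 4·1 = 4 ≡ 4 (mod 13).
    Then x = 71 + 140·4 = 631, valid modulo lcm(140, 13) = 1820: x ≡ 631 (mod 1820).
  Combine with x ≡ 8 (mod 11); new modulus lcm = 20020.
    Write x = 631 + 1820·t and substitute into x ≡ 8 (mod 11): 1820·t ≡ 8 − 631 = -623 (mod 11).
    Reduce coefficients mod 11: 5·t ≡ 4 (mod 11).
    The inverse of 5 mod 11 is 9 (since 5·9 = 45 = 4·11 + 1), so t ≡ 9·4 = 36 ≡ 3 (mod 11).
    Then x = 631 + 1820·3 = 6091, valid modulo lcm(1820, 11) = 20020: x ≡ 6091 (mod 20020).
Verify against each original: 6091 mod 5 = 1, 6091 mod 4 = 3, 6091 mod 7 = 1, 6091 mod 13 = 7, 6091 mod 11 = 8.

x ≡ 6091 (mod 20020).


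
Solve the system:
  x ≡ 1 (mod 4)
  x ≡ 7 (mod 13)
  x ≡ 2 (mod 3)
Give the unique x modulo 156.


Moduli 4, 13, 3 are pairwise coprime; by CRT there is a unique solution modulo M = 4 · 13 · 3 = 156.
Solve pairwise, accumulating the modulus:
  Start with x ≡ 1 (mod 4).
  Combine with x ≡ 7 (mod 13): since gcd(4, 13) = 1, we get a unique residue mod 52.
    Write x = 1 + 4·t and substitute into x ≡ 7 (mod 13): 4·t ≡ 7 − 1 = 6 (mod 13).
    The inverse of 4 mod 13 is 10 (since 4·10 = 40 = 3·13 + 1), so t ≡ 10·6 = 60 ≡ 8 (mod 13).
    Then x = 1 + 4·8 = 33, valid modulo lcm(4, 13) = 52: x ≡ 33 (mod 52).
  Combine with x ≡ 2 (mod 3): since gcd(52, 3) = 1, we get a unique residue mod 156.
    Write x = 33 + 52·t and substitute into x ≡ 2 (mod 3): 52·t ≡ 2 − 33 = -31 (mod 3).
    Reduce coefficients mod 3: 1·t ≡ 2 (mod 3).
    So t ≡ 2 (mod 3).
    Then x = 33 + 52·2 = 137, valid modulo lcm(52, 3) = 156: x ≡ 137 (mod 156).
Verify: 137 mod 4 = 1 ✓, 137 mod 13 = 7 ✓, 137 mod 3 = 2 ✓.

x ≡ 137 (mod 156).


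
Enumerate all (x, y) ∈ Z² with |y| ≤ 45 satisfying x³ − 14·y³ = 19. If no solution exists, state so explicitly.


The equation is x³ - 14y³ = 19. For fixed y, x³ = 14·y³ + 19, so a solution requires the RHS to be a perfect cube.
Strategy: iterate y from -45 to 45, compute RHS = 14·y³ + 19, and check whether it is a (positive or negative) perfect cube.
Check small values of y:
  y = 0: RHS = 19 is not a perfect cube.
  y = 1: RHS = 33 is not a perfect cube.
  y = -1: RHS = 5 is not a perfect cube.
  y = 2: RHS = 131 is not a perfect cube.
  y = -2: RHS = -93 is not a perfect cube.
  y = 3: RHS = 397 is not a perfect cube.
  y = -3: RHS = -359 is not a perfect cube.
Continuing the search up to |y| = 45 finds no solutions either.
No (x, y) in the scanned range satisfies the equation.

No integer solutions with |y| ≤ 45.


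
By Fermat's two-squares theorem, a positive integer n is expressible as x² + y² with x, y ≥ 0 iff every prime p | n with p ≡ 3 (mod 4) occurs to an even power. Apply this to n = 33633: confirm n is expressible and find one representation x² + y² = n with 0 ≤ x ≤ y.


Step 1: Factor n = 33633 = 3^2 · 37 · 101.
Step 2: Check the mod-4 condition on each prime factor: 3 ≡ 3 (mod 4), exponent 2 (must be even); 37 ≡ 1 (mod 4), exponent 1; 101 ≡ 1 (mod 4), exponent 1.
All primes ≡ 3 (mod 4) appear to even exponent (or don't appear), so by the two-squares theorem n IS expressible as a sum of two squares.
Step 3: Build a representation. Group n = k² · m with k = 3 and m = 37 · 101 = 3737 (a product of primes ≡ 1 (mod 4)); a representation of m scales to one of n via (k·x)² + (k·y)² = k²(x² + y²). Each prime p ≡ 1 (mod 4) is itself a sum of two squares; find a² by testing p − a² for a perfect square:
  37: 37 − 1² = 36 = 6² ⇒ 37 = 1² + 6².
  101: 101 − 1² = 100 = 10² ⇒ 101 = 1² + 10².
  Combine using the Brahmagupta–Fibonacci identity (a² + b²)(c² + d²) = (ac − bd)² + (ad + bc)² = (ac + bd)² + (ad − bc)²:
  37 · 101 = 3737: from (1² + 6²)(1² + 10²), take (1·1 − 6·10, 1·10 + 6·1) = (1 − 60, 10 + 6) = (-59, 16); dropping signs (only squares matter) gives (59, 16); check 59² + 16² = 3481 + 256 = 3737 ✓.
  Scale by k = 3: (3·59, 3·16) = (177, 48).
Step 4: Order so x ≤ y and verify: 48² + 177² = 2304 + 31329 = 33633 = n. ✓

n = 33633 = 48² + 177² (one valid representation with x ≤ y).


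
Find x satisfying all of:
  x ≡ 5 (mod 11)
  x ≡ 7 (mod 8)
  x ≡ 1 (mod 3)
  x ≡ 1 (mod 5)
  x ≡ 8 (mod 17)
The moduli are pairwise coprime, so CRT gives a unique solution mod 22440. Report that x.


Product of moduli M = 11 · 8 · 3 · 5 · 17 = 22440.
Merge one congruence at a time:
  Start: x ≡ 5 (mod 11).
  Combine with x ≡ 7 (mod 8); new modulus lcm = 88.
    Write x = 5 + 11·t and substitute into x ≡ 7 (mod 8): 11·t ≡ 7 − 5 = 2 (mod 8).
    Reduce coefficients mod 8: 3·t ≡ 2 (mod 8).
    The inverse of 3 mod 8 is 3 (since 3·3 = 9 = 1·8 + 1), so t ≡ 3·2 = 6 ≡ 6 (mod 8).
    Then x = 5 + 11·6 = 71, valid modulo lcm(11, 8) = 88: x ≡ 71 (mod 88).
  Combine with x ≡ 1 (mod 3); new modulus lcm = 264.
    Write x = 71 + 88·t and substitute into x ≡ 1 (mod 3): 88·t ≡ 1 − 71 = -70 (mod 3).
    Reduce coefficients mod 3: 1·t ≡ 2 (mod 3).
    So t ≡ 2 (mod 3).
    Then x = 71 + 88·2 = 247, valid modulo lcm(88, 3) = 264: x ≡ 247 (mod 264).
  Combine with x ≡ 1 (mod 5); new modulus lcm = 1320.
    Write x = 247 + 264·t and substitute into x ≡ 1 (mod 5): 264·t ≡ 1 − 247 = -246 (mod 5).
    Reduce coefficients mod 5: 4·t ≡ 4 (mod 5).
    The inverse of 4 mod 5 is 4 (since 4·4 = 16 = 3·5 + 1), so t ≡ 4·4 = 16 ≡ 1 (mod 5).
    Then x = 247 + 264·1 = 511, valid modulo lcm(264, 5) = 1320: x ≡ 511 (mod 1320).
  Combine with x ≡ 8 (mod 17); new modulus lcm = 22440.
    Write x = 511 + 1320·t and substitute into x ≡ 8 (mod 17): 1320·t ≡ 8 − 511 = -503 (mod 17).
    Reduce coefficients mod 17: 11·t ≡ 7 (mod 17).
    The inverse of 11 mod 17 is 14 (since 11·14 = 154 = 9·17 + 1), so t ≡ 14·7 = 98 ≡ 13 (mod 17).
    Then x = 511 + 1320·13 = 17671, valid modulo lcm(1320, 17) = 22440: x ≡ 17671 (mod 22440).
Verify against each original: 17671 mod 11 = 5, 17671 mod 8 = 7, 17671 mod 3 = 1, 17671 mod 5 = 1, 17671 mod 17 = 8.

x ≡ 17671 (mod 22440).


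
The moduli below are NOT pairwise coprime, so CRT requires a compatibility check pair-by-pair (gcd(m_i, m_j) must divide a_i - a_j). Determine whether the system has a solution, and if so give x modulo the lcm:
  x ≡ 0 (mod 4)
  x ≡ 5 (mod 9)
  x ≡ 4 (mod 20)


Moduli 4, 9, 20 are not pairwise coprime, so CRT works modulo lcm(m_i) when all pairwise compatibility conditions hold.
Pairwise compatibility: gcd(m_i, m_j) must divide a_i - a_j for every pair.
Merge one congruence at a time:
  Start: x ≡ 0 (mod 4).
  Combine with x ≡ 5 (mod 9): gcd(4, 9) = 1; 5 - 0 = 5, which IS divisible by 1, so compatible.
    Write x = 0 + 4·t and substitute into x ≡ 5 (mod 9): 4·t ≡ 5 − 0 = 5 (mod 9).
    The inverse of 4 mod 9 is 7 (since 4·7 = 28 = 3·9 + 1), so t ≡ 7·5 = 35 ≡ 8 (mod 9).
    Then x = 0 + 4·8 = 32, valid modulo lcm(4, 9) = 36: x ≡ 32 (mod 36).
  Combine with x ≡ 4 (mod 20): gcd(36, 20) = 4; 4 - 32 = -28, which IS divisible by 4, so compatible.
    Write x = 32 + 36·t and substitute into x ≡ 4 (mod 20): 36·t ≡ 4 − 32 = -28 (mod 20).
    Divide the congruence (and modulus) by g = 4: 9·t ≡ -7 (mod 5).
    Reduce coefficients mod 5: 4·t ≡ 3 (mod 5).
    The inverse of 4 mod 5 is 4 (since 4·4 = 16 = 3·5 + 1), so t ≡ 4·3 = 12 ≡ 2 (mod 5).
    Then x = 32 + 36·2 = 104, valid modulo lcm(36, 20) = 180: x ≡ 104 (mod 180).
Verify: 104 mod 4 = 0, 104 mod 9 = 5, 104 mod 20 = 4.

x ≡ 104 (mod 180).


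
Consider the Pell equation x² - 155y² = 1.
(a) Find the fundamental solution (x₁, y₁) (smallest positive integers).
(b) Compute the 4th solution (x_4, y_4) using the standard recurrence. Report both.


Step 1: Find the fundamental solution (x₁, y₁) of x² - 155y² = 1.
  Expand √155 as a continued fraction. a₀ = ⌊√155⌋ = 12; iterate m_{k+1} = d_k·a_k − m_k, d_{k+1} = (155 − m_{k+1}²)/d_k, a_{k+1} = ⌊(a₀ + m_{k+1})/d_{k+1}⌋ (starting m₀ = 0, d₀ = 1), with convergents p_k = a_k·p_{k-1} + p_{k-2}, q_k = a_k·q_{k-1} + q_{k-2} (p₋₁ = 1, q₋₁ = 0):
  k = 0: a₀ = 12; p₀/q₀ = 12/1; p₀² − 155·q₀² = 144 − 155 = -11.
  k = 1: m = 12, d = 11, a = ⌊(12 + 12)/11⌋ = 2; p/q = (2·12 + 1)/(2·1 + 0) = 25/2; p² − 155·q² = 625 − 620 = 5.
  k = 2: m = 10, d = 5, a = ⌊(12 + 10)/5⌋ = 4; p/q = (4·25 + 12)/(4·2 + 1) = 112/9; p² − 155·q² = 12544 − 12555 = -11.
  k = 3: m = 10, d = 11, a = ⌊(12 + 10)/11⌋ = 2; p/q = (2·112 + 25)/(2·9 + 2) = 249/20; p² − 155·q² = 62001 − 62000 = 1.
  The first convergent with p² − 155·q² = 1 gives the fundamental solution (x₁, y₁) = (249, 20).
Step 2: Apply the recurrence (x_{n+1}, y_{n+1}) = (x₁x_n + 155y₁y_n, x₁y_n + y₁x_n) repeatedly.
  From (x_1, y_1) = (249, 20): x_2 = 249·249 + 155·20·20 = 124001; y_2 = 249·20 + 20·249 = 9960.
  From (x_2, y_2) = (124001, 9960): x_3 = 249·124001 + 155·20·9960 = 61752249; y_3 = 249·9960 + 20·124001 = 4960060.
  From (x_3, y_3) = (61752249, 4960060): x_4 = 249·61752249 + 155·20·4960060 = 30752496001; y_4 = 249·4960060 + 20·61752249 = 2470099920.
Step 3: Verify x_4² - 155·y_4² = 945716010291520992001 - 945716010291520992000 = 1 (should be 1). ✓

(x_1, y_1) = (249, 20); (x_4, y_4) = (30752496001, 2470099920).


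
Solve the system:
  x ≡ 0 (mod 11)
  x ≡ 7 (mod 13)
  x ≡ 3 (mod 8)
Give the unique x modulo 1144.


Moduli 11, 13, 8 are pairwise coprime; by CRT there is a unique solution modulo M = 11 · 13 · 8 = 1144.
Solve pairwise, accumulating the modulus:
  Start with x ≡ 0 (mod 11).
  Combine with x ≡ 7 (mod 13): since gcd(11, 13) = 1, we get a unique residue mod 143.
    Write x = 0 + 11·t and substitute into x ≡ 7 (mod 13): 11·t ≡ 7 − 0 = 7 (mod 13).
    The inverse of 11 mod 13 is 6 (since 11·6 = 66 = 5·13 + 1), so t ≡ 6·7 = 42 ≡ 3 (mod 13).
    Then x = 0 + 11·3 = 33, valid modulo lcm(11, 13) = 143: x ≡ 33 (mod 143).
  Combine with x ≡ 3 (mod 8): since gcd(143, 8) = 1, we get a unique residue mod 1144.
    Write x = 33 + 143·t and substitute into x ≡ 3 (mod 8): 143·t ≡ 3 − 33 = -30 (mod 8).
    Reduce coefficients mod 8: 7·t ≡ 2 (mod 8).
    The inverse of 7 mod 8 is 7 (since 7·7 = 49 = 6·8 + 1), so t ≡ 7·2 = 14 ≡ 6 (mod 8).
    Then x = 33 + 143·6 = 891, valid modulo lcm(143, 8) = 1144: x ≡ 891 (mod 1144).
Verify: 891 mod 11 = 0 ✓, 891 mod 13 = 7 ✓, 891 mod 8 = 3 ✓.

x ≡ 891 (mod 1144).


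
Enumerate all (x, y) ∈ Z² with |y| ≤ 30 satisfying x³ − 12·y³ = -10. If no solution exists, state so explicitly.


The equation is x³ - 12y³ = -10. For fixed y, x³ = 12·y³ − 10, so a solution requires the RHS to be a perfect cube.
Strategy: iterate y from -30 to 30, compute RHS = 12·y³ − 10, and check whether it is a (positive or negative) perfect cube.
Check small values of y:
  y = 0: RHS = -10 is not a perfect cube.
  y = 1: RHS = 2 is not a perfect cube.
  y = -1: RHS = -22 is not a perfect cube.
  y = 2: RHS = 86 is not a perfect cube.
  y = -2: RHS = -106 is not a perfect cube.
  y = 3: RHS = 314 is not a perfect cube.
  y = -3: RHS = -334 is not a perfect cube.
Continuing the search up to |y| = 30 finds no solutions either.
No (x, y) in the scanned range satisfies the equation.

No integer solutions with |y| ≤ 30.


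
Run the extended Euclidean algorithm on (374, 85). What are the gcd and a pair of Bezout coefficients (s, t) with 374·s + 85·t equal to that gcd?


Euclidean algorithm on (374, 85) — divide until remainder is 0:
  374 = 4 · 85 + 34
  85 = 2 · 34 + 17
  34 = 2 · 17 + 0
gcd(374, 85) = 17.
Track Bezout coefficients alongside the remainders: start with r₀ = 374 = a·1 + b·0 (s = 1, t = 0) and r₁ = 85 = a·0 + b·1 (s = 0, t = 1); each new remainder r_{k+1} = r_{k-1} − q_k·r_k inherits s_{k+1} = s_{k-1} − q_k·s_k, t_{k+1} = t_{k-1} − q_k·t_k, so r_k = a·s_k + b·t_k at every step:
  q = 4: r = 34, s = 1 − 4·0 = 1, t = 0 − 4·1 = -4  (check: 374·1 + 85·(-4) = 34)
  q = 2: r = 17, s = 0 − 2·1 = -2, t = 1 − 2·(-4) = 9  (check: 374·(-2) + 85·9 = 17)
The row with r = 17 (the gcd) gives the Bezout coefficients s = -2, t = 9.
Result: 374 · (-2) + 85 · (9) = 17.

gcd(374, 85) = 17; s = -2, t = 9 (check: 374·(-2) + 85·9 = 17).


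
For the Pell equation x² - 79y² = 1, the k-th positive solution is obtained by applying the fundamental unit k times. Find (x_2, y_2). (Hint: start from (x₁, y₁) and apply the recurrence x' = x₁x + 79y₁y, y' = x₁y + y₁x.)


Step 1: Find the fundamental solution (x₁, y₁) of x² - 79y² = 1.
  Expand √79 as a continued fraction. a₀ = ⌊√79⌋ = 8; iterate m_{k+1} = d_k·a_k − m_k, d_{k+1} = (79 − m_{k+1}²)/d_k, a_{k+1} = ⌊(a₀ + m_{k+1})/d_{k+1}⌋ (starting m₀ = 0, d₀ = 1), with convergents p_k = a_k·p_{k-1} + p_{k-2}, q_k = a_k·q_{k-1} + q_{k-2} (p₋₁ = 1, q₋₁ = 0):
  k = 0: a₀ = 8; p₀/q₀ = 8/1; p₀² − 79·q₀² = 64 − 79 = -15.
  k = 1: m = 8, d = 15, a = ⌊(8 + 8)/15⌋ = 1; p/q = (1·8 + 1)/(1·1 + 0) = 9/1; p² − 79·q² = 81 − 79 = 2.
  k = 2: m = 7, d = 2, a = ⌊(8 + 7)/2⌋ = 7; p/q = (7·9 + 8)/(7·1 + 1) = 71/8; p² − 79·q² = 5041 − 5056 = -15.
  k = 3: m = 7, d = 15, a = ⌊(8 + 7)/15⌋ = 1; p/q = (1·71 + 9)/(1·8 + 1) = 80/9; p² − 79·q² = 6400 − 6399 = 1.
  The first convergent with p² − 79·q² = 1 gives the fundamental solution (x₁, y₁) = (80, 9).
Step 2: Apply the recurrence (x_{n+1}, y_{n+1}) = (x₁x_n + 79y₁y_n, x₁y_n + y₁x_n) repeatedly.
  From (x_1, y_1) = (80, 9): x_2 = 80·80 + 79·9·9 = 12799; y_2 = 80·9 + 9·80 = 1440.
Step 3: Verify x_2² - 79·y_2² = 163814401 - 163814400 = 1 (should be 1). ✓

(x_1, y_1) = (80, 9); (x_2, y_2) = (12799, 1440).


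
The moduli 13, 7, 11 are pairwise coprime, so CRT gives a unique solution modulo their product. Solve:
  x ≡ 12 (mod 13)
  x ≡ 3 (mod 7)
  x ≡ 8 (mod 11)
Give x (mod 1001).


Moduli 13, 7, 11 are pairwise coprime; by CRT there is a unique solution modulo M = 13 · 7 · 11 = 1001.
Solve pairwise, accumulating the modulus:
  Start with x ≡ 12 (mod 13).
  Combine with x ≡ 3 (mod 7): since gcd(13, 7) = 1, we get a unique residue mod 91.
    Write x = 12 + 13·t and substitute into x ≡ 3 (mod 7): 13·t ≡ 3 − 12 = -9 (mod 7).
    Reduce coefficients mod 7: 6·t ≡ 5 (mod 7).
    The inverse of 6 mod 7 is 6 (since 6·6 = 36 = 5·7 + 1), so t ≡ 6·5 = 30 ≡ 2 (mod 7).
    Then x = 12 + 13·2 = 38, valid modulo lcm(13, 7) = 91: x ≡ 38 (mod 91).
  Combine with x ≡ 8 (mod 11): since gcd(91, 11) = 1, we get a unique residue mod 1001.
    Write x = 38 + 91·t and substitute into x ≡ 8 (mod 11): 91·t ≡ 8 − 38 = -30 (mod 11).
    Reduce coefficients mod 11: 3·t ≡ 3 (mod 11).
    The inverse of 3 mod 11 is 4 (since 3·4 = 12 = 1·11 + 1), so t ≡ 4·3 = 12 ≡ 1 (mod 11).
    Then x = 38 + 91·1 = 129, valid modulo lcm(91, 11) = 1001: x ≡ 129 (mod 1001).
Verify: 129 mod 13 = 12 ✓, 129 mod 7 = 3 ✓, 129 mod 11 = 8 ✓.

x ≡ 129 (mod 1001).


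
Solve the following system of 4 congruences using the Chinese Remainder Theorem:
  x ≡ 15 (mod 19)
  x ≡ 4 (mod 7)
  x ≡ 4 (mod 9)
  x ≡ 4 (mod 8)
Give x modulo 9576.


Product of moduli M = 19 · 7 · 9 · 8 = 9576.
Merge one congruence at a time:
  Start: x ≡ 15 (mod 19).
  Combine with x ≡ 4 (mod 7); new modulus lcm = 133.
    Write x = 15 + 19·t and substitute into x ≡ 4 (mod 7): 19·t ≡ 4 − 15 = -11 (mod 7).
    Reduce coefficients mod 7: 5·t ≡ 3 (mod 7).
    The inverse of 5 mod 7 is 3 (since 5·3 = 15 = 2·7 + 1), so t ≡ 3·3 = 9 ≡ 2 (mod 7).
    Then x = 15 + 19·2 = 53, valid modulo lcm(19, 7) = 133: x ≡ 53 (mod 133).
  Combine with x ≡ 4 (mod 9); new modulus lcm = 1197.
    Write x = 53 + 133·t and substitute into x ≡ 4 (mod 9): 133·t ≡ 4 − 53 = -49 (mod 9).
    Reduce coefficients mod 9: 7·t ≡ 5 (mod 9).
    The inverse of 7 mod 9 is 4 (since 7·4 = 28 = 3·9 + 1), so t ≡ 4·5 = 20 ≡ 2 (mod 9).
    Then x = 53 + 133·2 = 319, valid modulo lcm(133, 9) = 1197: x ≡ 319 (mod 1197).
  Combine with x ≡ 4 (mod 8); new modulus lcm = 9576.
    Write x = 319 + 1197·t and substitute into x ≡ 4 (mod 8): 1197·t ≡ 4 − 319 = -315 (mod 8).
    Reduce coefficients mod 8: 5·t ≡ 5 (mod 8).
    The inverse of 5 mod 8 is 5 (since 5·5 = 25 = 3·8 + 1), so t ≡ 5·5 = 25 ≡ 1 (mod 8).
    Then x = 319 + 1197·1 = 1516, valid modulo lcm(1197, 8) = 9576: x ≡ 1516 (mod 9576).
Verify against each original: 1516 mod 19 = 15, 1516 mod 7 = 4, 1516 mod 9 = 4, 1516 mod 8 = 4.

x ≡ 1516 (mod 9576).


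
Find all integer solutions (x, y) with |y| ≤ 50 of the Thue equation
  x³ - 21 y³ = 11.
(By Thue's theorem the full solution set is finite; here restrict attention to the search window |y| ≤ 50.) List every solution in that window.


The equation is x³ - 21y³ = 11. For fixed y, x³ = 21·y³ + 11, so a solution requires the RHS to be a perfect cube.
Strategy: iterate y from -50 to 50, compute RHS = 21·y³ + 11, and check whether it is a (positive or negative) perfect cube.
Check small values of y:
  y = 0: RHS = 11 is not a perfect cube.
  y = 1: RHS = 32 is not a perfect cube.
  y = -1: RHS = -10 is not a perfect cube.
  y = 2: RHS = 179 is not a perfect cube.
  y = -2: RHS = -157 is not a perfect cube.
  y = 3: RHS = 578 is not a perfect cube.
  y = -3: RHS = -556 is not a perfect cube.
Continuing the search up to |y| = 50 finds no solutions either.
No (x, y) in the scanned range satisfies the equation.

No integer solutions with |y| ≤ 50.


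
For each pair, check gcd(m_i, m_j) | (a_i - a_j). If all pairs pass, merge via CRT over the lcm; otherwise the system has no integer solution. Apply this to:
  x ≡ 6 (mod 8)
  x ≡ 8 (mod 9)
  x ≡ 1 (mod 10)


Moduli 8, 9, 10 are not pairwise coprime, so CRT works modulo lcm(m_i) when all pairwise compatibility conditions hold.
Pairwise compatibility: gcd(m_i, m_j) must divide a_i - a_j for every pair.
Merge one congruence at a time:
  Start: x ≡ 6 (mod 8).
  Combine with x ≡ 8 (mod 9): gcd(8, 9) = 1; 8 - 6 = 2, which IS divisible by 1, so compatible.
    Write x = 6 + 8·t and substitute into x ≡ 8 (mod 9): 8·t ≡ 8 − 6 = 2 (mod 9).
    The inverse of 8 mod 9 is 8 (since 8·8 = 64 = 7·9 + 1), so t ≡ 8·2 = 16 ≡ 7 (mod 9).
    Then x = 6 + 8·7 = 62, valid modulo lcm(8, 9) = 72: x ≡ 62 (mod 72).
  Combine with x ≡ 1 (mod 10): gcd(72, 10) = 2, and 1 - 62 = -61 is NOT divisible by 2.
    ⇒ system is inconsistent (no integer solution).

No solution (the system is inconsistent).


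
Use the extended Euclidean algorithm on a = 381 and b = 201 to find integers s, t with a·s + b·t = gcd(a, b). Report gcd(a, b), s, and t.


Euclidean algorithm on (381, 201) — divide until remainder is 0:
  381 = 1 · 201 + 180
  201 = 1 · 180 + 21
  180 = 8 · 21 + 12
  21 = 1 · 12 + 9
  12 = 1 · 9 + 3
  9 = 3 · 3 + 0
gcd(381, 201) = 3.
Track Bezout coefficients alongside the remainders: start with r₀ = 381 = a·1 + b·0 (s = 1, t = 0) and r₁ = 201 = a·0 + b·1 (s = 0, t = 1); each new remainder r_{k+1} = r_{k-1} − q_k·r_k inherits s_{k+1} = s_{k-1} − q_k·s_k, t_{k+1} = t_{k-1} − q_k·t_k, so r_k = a·s_k + b·t_k at every step:
  q = 1: r = 180, s = 1 − 1·0 = 1, t = 0 − 1·1 = -1  (check: 381·1 + 201·(-1) = 180)
  q = 1: r = 21, s = 0 − 1·1 = -1, t = 1 − 1·(-1) = 2  (check: 381·(-1) + 201·2 = 21)
  q = 8: r = 12, s = 1 − 8·(-1) = 9, t = -1 − 8·2 = -17  (check: 381·9 + 201·(-17) = 12)
  q = 1: r = 9, s = -1 − 1·9 = -10, t = 2 − 1·(-17) = 19  (check: 381·(-10) + 201·19 = 9)
  q = 1: r = 3, s = 9 − 1·(-10) = 19, t = -17 − 1·19 = -36  (check: 381·19 + 201·(-36) = 3)
The row with r = 3 (the gcd) gives the Bezout coefficients s = 19, t = -36.
Result: 381 · (19) + 201 · (-36) = 3.

gcd(381, 201) = 3; s = 19, t = -36 (check: 381·19 + 201·(-36) = 3).


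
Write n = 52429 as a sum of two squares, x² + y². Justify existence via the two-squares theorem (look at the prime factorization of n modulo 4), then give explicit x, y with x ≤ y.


Step 1: Factor n = 52429 = 13 · 37 · 109.
Step 2: Check the mod-4 condition on each prime factor: 13 ≡ 1 (mod 4), exponent 1; 37 ≡ 1 (mod 4), exponent 1; 109 ≡ 1 (mod 4), exponent 1.
All primes ≡ 3 (mod 4) appear to even exponent (or don't appear), so by the two-squares theorem n IS expressible as a sum of two squares.
Step 3: Build a representation. Here n = 13 · 37 · 109 is a product of primes ≡ 1 (mod 4). Each prime p ≡ 1 (mod 4) is itself a sum of two squares; find a² by testing p − a² for a perfect square:
  13: 13 − 1² = 12, 13 − 2² = 9 = 3² ⇒ 13 = 2² + 3².
  37: 37 − 1² = 36 = 6² ⇒ 37 = 1² + 6².
  109: 109 − 1² = 108, 109 − 2² = 105, 109 − 3² = 100 = 10² ⇒ 109 = 3² + 10².
  Combine using the Brahmagupta–Fibonacci identity (a² + b²)(c² + d²) = (ac − bd)² + (ad + bc)² = (ac + bd)² + (ad − bc)²:
  13 · 37 = 481: from (2² + 3²)(1² + 6²), take (2·1 − 3·6, 2·6 + 3·1) = (2 − 18, 12 + 3) = (-16, 15); dropping signs (only squares matter) gives (16, 15); check 16² + 15² = 256 + 225 = 481 ✓.
  481 · 109 = 52429: from (16² + 15²)(3² + 10²), take (16·3 − 15·10, 16·10 + 15·3) = (48 − 150, 160 + 45) = (-102, 205); dropping signs (only squares matter) gives (102, 205); check 102² + 205² = 10404 + 42025 = 52429 ✓.
Step 4: Order so x ≤ y and verify: 102² + 205² = 10404 + 42025 = 52429 = n. ✓

n = 52429 = 102² + 205² (one valid representation with x ≤ y).


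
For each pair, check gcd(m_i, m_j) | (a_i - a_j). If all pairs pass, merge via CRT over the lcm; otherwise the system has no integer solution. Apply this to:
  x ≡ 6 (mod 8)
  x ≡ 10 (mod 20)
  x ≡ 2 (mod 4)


Moduli 8, 20, 4 are not pairwise coprime, so CRT works modulo lcm(m_i) when all pairwise compatibility conditions hold.
Pairwise compatibility: gcd(m_i, m_j) must divide a_i - a_j for every pair.
Merge one congruence at a time:
  Start: x ≡ 6 (mod 8).
  Combine with x ≡ 10 (mod 20): gcd(8, 20) = 4; 10 - 6 = 4, which IS divisible by 4, so compatible.
    Write x = 6 + 8·t and substitute into x ≡ 10 (mod 20): 8·t ≡ 10 − 6 = 4 (mod 20).
    Divide the congruence (and modulus) by g = 4: 2·t ≡ 1 (mod 5).
    The inverse of 2 mod 5 is 3 (since 2·3 = 6 = 1·5 + 1), so t ≡ 3·1 = 3 ≡ 3 (mod 5).
    Then x = 6 + 8·3 = 30, valid modulo lcm(8, 20) = 40: x ≡ 30 (mod 40).
  Combine with x ≡ 2 (mod 4): gcd(40, 4) = 4; 2 - 30 = -28, which IS divisible by 4, so compatible.
    Write x = 30 + 40·t and substitute into x ≡ 2 (mod 4): 40·t ≡ 2 − 30 = -28 (mod 4).
    Divide the congruence (and modulus) by g = 4: 10·t ≡ -7 (mod 1).
    Modulo 1 every t works; take t = 0.
    Then x = 30 + 40·0 = 30, valid modulo lcm(40, 4) = 40: x ≡ 30 (mod 40).
Verify: 30 mod 8 = 6, 30 mod 20 = 10, 30 mod 4 = 2.

x ≡ 30 (mod 40).


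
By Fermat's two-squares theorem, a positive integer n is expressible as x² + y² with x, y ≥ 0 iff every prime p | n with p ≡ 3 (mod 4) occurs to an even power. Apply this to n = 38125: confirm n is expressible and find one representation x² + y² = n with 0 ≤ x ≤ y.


Step 1: Factor n = 38125 = 5^4 · 61.
Step 2: Check the mod-4 condition on each prime factor: 5 ≡ 1 (mod 4), exponent 4; 61 ≡ 1 (mod 4), exponent 1.
All primes ≡ 3 (mod 4) appear to even exponent (or don't appear), so by the two-squares theorem n IS expressible as a sum of two squares.
Step 3: Build a representation. Group n = k² · m with k = 5 and m = 5 · 5 · 61 = 1525 (a product of primes ≡ 1 (mod 4)); a representation of m scales to one of n via (k·x)² + (k·y)² = k²(x² + y²). Each prime p ≡ 1 (mod 4) is itself a sum of two squares; find a² by testing p − a² for a perfect square:
  5: 5 − 1² = 4 = 2² ⇒ 5 = 1² + 2².
  61: 61 − 1² = 60, 61 − 2² = 57, 61 − 3² = 52, 61 − 4² = 45, 61 − 5² = 36 = 6² ⇒ 61 = 5² + 6².
  Combine using the Brahmagupta–Fibonacci identity (a² + b²)(c² + d²) = (ac − bd)² + (ad + bc)² = (ac + bd)² + (ad − bc)²:
  5 · 5 = 25: from (1² + 2²)(1² + 2²), take (1·1 − 2·2, 1·2 + 2·1) = (1 − 4, 2 + 2) = (-3, 4); dropping signs (only squares matter) gives (3, 4); check 3² + 4² = 9 + 16 = 25 ✓.
  25 · 61 = 1525: from (3² + 4²)(5² + 6²), take (3·5 − 4·6, 3·6 + 4·5) = (15 − 24, 18 + 20) = (-9, 38); dropping signs (only squares matter) gives (9, 38); check 9² + 38² = 81 + 1444 = 1525 ✓.
  Scale by k = 5: (5·9, 5·38) = (45, 190).
Step 4: Order so x ≤ y and verify: 45² + 190² = 2025 + 36100 = 38125 = n. ✓

n = 38125 = 45² + 190² (one valid representation with x ≤ y).
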